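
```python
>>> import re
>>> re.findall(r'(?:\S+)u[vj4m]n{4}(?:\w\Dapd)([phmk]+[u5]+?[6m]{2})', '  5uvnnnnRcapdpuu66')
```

['puu66']

The pattern matches one or more of a non-whitespace character (non-capturing group); then the literal 'u', then one of [vj4m], then exactly 4 of the literal 'n'; then a word character, then a non-digit, then the literal 'apd' (non-capturing group); then one or more of one of [phmk], then one or more of one of [u5] (lazy), then exactly 2 of one of [6m] (captured).
Matches: at [2:19] match '5uvnnnnRcapdpuu66', group 1 = 'puu66'.
Because there's exactly one group, `findall` drops the full match and keeps group 1 from the one hit.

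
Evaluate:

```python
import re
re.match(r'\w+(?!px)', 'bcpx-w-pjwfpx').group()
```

'bcpx'

`(?!…)`/`(?<!…)` only lets a position through if the neighbouring text does NOT match; no characters are consumed.
`re.match` only tries the pattern at the start of the string.
The match spans [0:4] → 'bcpx'.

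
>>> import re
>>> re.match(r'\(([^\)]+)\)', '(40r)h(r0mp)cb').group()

'(40r)'

`re.match` won't scan ahead — the pattern has to work from the very first character.
The match spans [0:5] → '(40r)'.
Captured: group 1 = '40r'.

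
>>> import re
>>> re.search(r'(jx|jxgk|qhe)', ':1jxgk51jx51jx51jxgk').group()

'jx'

Branches in `(...|...)` are attempted left-to-right; the first branch that allows the whole pattern to succeed is taken.
`search` walks the string left to right and returns the first match it finds.
The match spans [2:4] → 'jx'.
Captured: group 1 = 'jx'.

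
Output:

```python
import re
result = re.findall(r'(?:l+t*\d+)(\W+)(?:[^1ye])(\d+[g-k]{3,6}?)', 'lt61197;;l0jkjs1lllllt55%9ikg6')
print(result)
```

Pattern: one or more of the literal 'l', then zero or more of the literal 't', then one or more of a digit (non-capturing group); then one or more of a non-word character (captured); then any character except [1ye] (non-capturing group); then one or more of a digit, then 3 to 6 of a character in [g-k] (lazy) (captured).
Matches: at [0:14] match 'lt61197;;l0jkj', groups = (';;', '0jkj').
Multiple groups make `findall` return tuples — one 2-tuple for the one match.

[(';;', '0jkj')]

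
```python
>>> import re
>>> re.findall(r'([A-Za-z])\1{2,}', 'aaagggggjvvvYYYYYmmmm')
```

A backreference is literal: `\1` must see the identical characters the first group matched.
Walking the string: at [0:3] match 'aaa', group 1 = 'a'; at [3:8] match 'ggggg', group 1 = 'g'; at [9:12] match 'vvv', group 1 = 'v'; at [12:17] match 'YYYYY', group 1 = 'Y'; at [17:21] match 'mmmm', group 1 = 'm'.
`findall` collects group 1 from each match (5 total).

['a', 'g', 'v', 'Y', 'm']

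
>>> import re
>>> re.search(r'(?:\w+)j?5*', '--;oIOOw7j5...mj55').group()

The match spans [3:11] → 'oIOOw7j5'.

'oIOOw7j5'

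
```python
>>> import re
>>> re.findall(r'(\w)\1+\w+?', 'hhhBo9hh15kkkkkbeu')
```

['h', 'h', 'k']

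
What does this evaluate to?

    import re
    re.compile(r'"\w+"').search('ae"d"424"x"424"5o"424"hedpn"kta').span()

(2, 5)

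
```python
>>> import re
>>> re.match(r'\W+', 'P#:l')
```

`re.match` only tries the pattern at the start of the string.
Here the pattern fails at index 0, so the call returns None.

None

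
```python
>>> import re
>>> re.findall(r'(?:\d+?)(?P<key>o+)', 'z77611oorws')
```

['oo']

The pattern matches one or more of a digit (lazy) (non-capturing group); then one or more of a literal 'o' (captured as 'key').
Scanning left to right: at [1:8] match '77611oo', group 1 = 'oo'.
One capturing group, so `findall` returns just the captured substring from the one match — 1 in all.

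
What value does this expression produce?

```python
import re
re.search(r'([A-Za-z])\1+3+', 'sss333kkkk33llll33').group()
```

'sss333'

The backreference `\1` re-matches whatever the first group consumed, character for character.
`re.search` scans for the first position where the pattern succeeds.
The match spans [0:6] → 'sss333'.
Captured: group 1 = 's'.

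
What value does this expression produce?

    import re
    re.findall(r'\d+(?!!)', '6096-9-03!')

['6096', '9', '0']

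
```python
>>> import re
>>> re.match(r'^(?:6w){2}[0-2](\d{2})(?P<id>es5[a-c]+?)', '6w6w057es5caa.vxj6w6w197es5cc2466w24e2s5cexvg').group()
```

'6w6w057es5c'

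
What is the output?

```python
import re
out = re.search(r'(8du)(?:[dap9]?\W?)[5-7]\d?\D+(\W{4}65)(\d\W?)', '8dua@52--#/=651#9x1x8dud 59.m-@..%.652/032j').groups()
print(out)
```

('8du', '-#/=65', '1#')

The pattern matches the literal '8d', then the literal 'u' (captured); then optionally one of [dap9], then optionally a non-word character (non-capturing group); then a character in [5-7], then optionally a digit, then one or more of a non-digit; then exactly 4 of a non-word character, then the literal '65' (captured); then a digit, then optionally a non-word character (captured).
`re.search` tries every starting position until one works.
The match spans [0:16] → '8dua@52--#/=651#'.
Captured: group 1 = '8du', group 2 = '-#/=65', group 3 = '1#'.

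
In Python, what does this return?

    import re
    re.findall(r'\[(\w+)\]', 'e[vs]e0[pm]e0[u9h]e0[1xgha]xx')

['vs', 'pm', 'u9h', '1xgha']

Walking the string: at [1:5] match '[vs]', group 1 = 'vs'; at [7:11] match '[pm]', group 1 = 'pm'; at [13:18] match '[u9h]', group 1 = 'u9h'; at [20:27] match '[1xgha]', group 1 = '1xgha'.
Because there's exactly one group, `findall` drops the full match and keeps group 1 from each hit.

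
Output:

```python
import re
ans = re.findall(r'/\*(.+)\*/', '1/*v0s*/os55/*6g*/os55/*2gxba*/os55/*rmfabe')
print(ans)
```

Matches: at [1:31] match '/*v0s*/os55/*6g*/os55/*2gxba*/', group 1 = 'v0s*/os55/*6g*/os55/*2gxba'.
Because there's exactly one group, `findall` drops the full match and keeps group 1 from the one hit.

['v0s*/os55/*6g*/os55/*2gxba']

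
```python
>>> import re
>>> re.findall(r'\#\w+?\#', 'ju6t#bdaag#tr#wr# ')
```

Walking the string: at [4:11] → '#bdaag#'; at [13:17] → '#wr#'.
No capturing groups, so `findall` returns the 2 full match strings.

['#bdaag#', '#wr#']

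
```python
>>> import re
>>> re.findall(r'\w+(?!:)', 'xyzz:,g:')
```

['xyz']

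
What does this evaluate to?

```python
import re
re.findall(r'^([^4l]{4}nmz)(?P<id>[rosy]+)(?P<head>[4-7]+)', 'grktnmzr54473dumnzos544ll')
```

[('grktnmz', 'r', '5447')]

`findall` packs the 3 group values into a tuple for every match.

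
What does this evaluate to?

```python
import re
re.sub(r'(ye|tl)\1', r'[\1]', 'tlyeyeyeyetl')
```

'tl[ye][ye]tl'

A backreference is literal: `\1` must see the identical characters the first group matched.
Matches: at [2:6] → 'yeye'; at [6:10] → 'yeye'.
Each match is replaced using the text its own group 1 captured.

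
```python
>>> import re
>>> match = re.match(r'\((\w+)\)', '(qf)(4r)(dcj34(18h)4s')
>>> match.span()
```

`match` is anchored at position 0; if the pattern doesn't fit there, it returns None.
The match spans [0:4] → '(qf)'.
Captured: group 1 = 'qf'.

(0, 4)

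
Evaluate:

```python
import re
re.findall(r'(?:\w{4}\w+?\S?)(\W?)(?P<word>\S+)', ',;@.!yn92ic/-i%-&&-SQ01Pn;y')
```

Multiple groups make `findall` return tuples — one 2-tuple for the one match.

[('/', '-i%-&&-SQ01Pn;y')]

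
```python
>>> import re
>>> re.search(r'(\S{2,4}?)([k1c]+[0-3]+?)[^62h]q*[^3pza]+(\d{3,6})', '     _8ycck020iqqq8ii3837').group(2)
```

The match spans [5:25] → '_8ycck020iqqq8ii3837'.
Captured: group 1 = '_8y', group 2 = 'cck02', group 3 = '3837'.

'cck02'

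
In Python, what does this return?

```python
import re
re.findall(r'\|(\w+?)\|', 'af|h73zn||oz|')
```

Scanning left to right: at [2:9] match '|h73zn|', group 1 = 'h73zn'; at [9:13] match '|oz|', group 1 = 'oz'.
One capturing group, so `findall` returns just the captured substring from each match — 2 in all.

['h73zn', 'oz']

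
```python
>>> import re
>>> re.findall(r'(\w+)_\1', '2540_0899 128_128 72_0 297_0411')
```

['0', '128']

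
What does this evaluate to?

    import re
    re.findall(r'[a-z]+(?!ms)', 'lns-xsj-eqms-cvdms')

['lns', 'xsj', 'eqms', 'cvdms']

The negative lookahead/lookbehind blocks any match where the forbidden context is present.
Scanning left to right: at [0:3] → 'lns'; at [4:7] → 'xsj'; at [8:12] → 'eqms'; at [13:18] → 'cvdms'.
With no groups in the pattern, `findall` gives back each whole match — 4 here.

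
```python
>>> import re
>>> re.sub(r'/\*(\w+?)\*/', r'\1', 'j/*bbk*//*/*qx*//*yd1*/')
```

`\1` in the replacement pulls in group 1's text for each match.

'jbbk/*qxyd1'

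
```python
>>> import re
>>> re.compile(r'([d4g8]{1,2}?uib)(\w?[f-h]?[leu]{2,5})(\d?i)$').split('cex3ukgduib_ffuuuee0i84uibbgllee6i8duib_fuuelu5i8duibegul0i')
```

['cex3ukgduib_ffuuuee0i84uibbgllee6i8duib_fuuelu5i', '8duib', 'egul', '0i', '']

The pattern matches 1 to 2 of one of [d4g8] (lazy), then the literal 'uib' (captured); then optionally a word character, then optionally a character in [f-h], then 2 to 5 of one of [leu] (captured); then optionally a digit, then a literal 'i' (captured); then anchored at the end.
The group in the pattern means `split` returns the separators' captures alongside the pieces.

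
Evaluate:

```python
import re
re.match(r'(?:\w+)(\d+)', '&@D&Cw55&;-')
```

`match` is anchored at position 0; if the pattern doesn't fit there, it returns None.
Here the pattern fails at index 0, so the call returns None.

None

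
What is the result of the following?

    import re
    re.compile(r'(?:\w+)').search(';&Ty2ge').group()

'Ty2ge'

The match spans [2:7] → 'Ty2ge'.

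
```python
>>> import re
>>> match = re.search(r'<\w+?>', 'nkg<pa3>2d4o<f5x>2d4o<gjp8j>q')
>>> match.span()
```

(3, 8)

`re.search` tries every starting position until one works.
The match spans [3:8] → '<pa3>'.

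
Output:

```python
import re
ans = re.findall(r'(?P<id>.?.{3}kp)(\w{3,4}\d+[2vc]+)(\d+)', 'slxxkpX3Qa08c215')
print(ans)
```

[('slxxkp', 'X3Qa08c2', '15')]

Pattern: optionally any character, then exactly 3 of any character, then the literal 'kp' (captured as 'id'); then 3 to 4 of a word character, then one or more of a digit, then one or more of one of [2vc] (captured); then one or more of a digit (captured).
Multiple groups make `findall` return tuples — one 3-tuple for the one match.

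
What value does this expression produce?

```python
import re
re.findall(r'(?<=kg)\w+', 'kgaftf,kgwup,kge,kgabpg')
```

['aftf', 'wup', 'e', 'abpg']

Because the assertion is zero-width, the text it checks is not consumed and won't appear in the result.
Walking the string: at [2:6] → 'aftf'; at [9:12] → 'wup'; at [15:16] → 'e'; at [19:23] → 'abpg'.
Since nothing is captured, `findall` lists the 4 matched substrings directly.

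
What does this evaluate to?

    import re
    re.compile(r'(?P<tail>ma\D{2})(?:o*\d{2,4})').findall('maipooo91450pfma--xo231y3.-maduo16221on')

['maip', 'madu']

One capturing group, so `findall` returns just the captured substring from each match — 2 in all.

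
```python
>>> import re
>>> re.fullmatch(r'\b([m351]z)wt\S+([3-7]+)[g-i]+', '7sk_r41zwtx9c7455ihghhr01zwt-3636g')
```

None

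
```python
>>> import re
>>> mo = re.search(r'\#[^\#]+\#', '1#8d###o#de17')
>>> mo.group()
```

'#8d#'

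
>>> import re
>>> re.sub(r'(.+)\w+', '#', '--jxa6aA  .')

'#  .'

The pattern matches one or more of any character (captured); then one or more of a word character.
Each match is replaced by '#'.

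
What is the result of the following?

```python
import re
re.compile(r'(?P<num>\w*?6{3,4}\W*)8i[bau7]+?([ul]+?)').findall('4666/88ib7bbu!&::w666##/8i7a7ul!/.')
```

A `+?`/`*?`/`{m,n}?` starts at its minimum and grows only as far as needed for what follows to match.
With 2 capturing groups, `findall` returns a 2-tuple per match.

[('w666##/', 'u')]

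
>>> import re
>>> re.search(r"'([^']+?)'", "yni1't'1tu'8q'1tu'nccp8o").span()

`re.search` tries every starting position until one works.
The match spans [4:7] → "'t'".
Captured: group 1 = 't'.

(4, 7)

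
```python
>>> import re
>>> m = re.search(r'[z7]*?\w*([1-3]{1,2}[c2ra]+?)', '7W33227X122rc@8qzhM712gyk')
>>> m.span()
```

(0, 12)

Pattern: zero or more of one of [z7] (lazy); then zero or more of a word character; then 1 to 2 of a character in [1-3], then one or more of one of [c2ra] (lazy) (captured).
`search` walks the string left to right and returns the first match it finds.
The match spans [0:12] → '7W33227X122r'.
Captured: group 1 = '2r'.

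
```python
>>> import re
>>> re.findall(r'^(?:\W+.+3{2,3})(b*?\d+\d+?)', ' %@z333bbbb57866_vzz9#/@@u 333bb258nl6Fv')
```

One capturing group, so `findall` returns just the captured substring from the one match — 1 in all.

['bb258']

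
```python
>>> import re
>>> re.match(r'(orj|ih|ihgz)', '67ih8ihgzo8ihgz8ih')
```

`match` is anchored at position 0; if the pattern doesn't fit there, it returns None.
Here the string doesn't start with a match, so the call returns None.

None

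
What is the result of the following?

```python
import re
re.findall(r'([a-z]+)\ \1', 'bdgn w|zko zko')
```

['zko']

A backreference is literal: `\1` must see the identical characters the first group matched.
`findall` collects group 1 from the one match (1 total).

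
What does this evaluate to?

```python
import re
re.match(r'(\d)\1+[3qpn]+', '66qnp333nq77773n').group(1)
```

The match spans [0:10] → '66qnp333nq'.
Captured: group 1 = '6'.

'6'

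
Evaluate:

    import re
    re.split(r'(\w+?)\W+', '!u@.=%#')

The pattern matches one or more of a word character (lazy) (captured); then one or more of a non-word character.
Because the pattern has a capturing group, `split` also inserts each captured text between the pieces.

['!', 'u', '']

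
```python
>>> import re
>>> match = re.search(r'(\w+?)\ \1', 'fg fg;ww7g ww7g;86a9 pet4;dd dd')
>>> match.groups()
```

The match spans [0:5] → 'fg fg'.
Captured: group 1 = 'fg'.

('fg',)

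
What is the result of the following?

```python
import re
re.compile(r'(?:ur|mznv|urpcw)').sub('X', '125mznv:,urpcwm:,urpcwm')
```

'125X:,Xpcwm:,Xpcwm'

`|` is ordered: at each position the engine commits to the first alternative that works.
`sub` substitutes 'X' at each match site.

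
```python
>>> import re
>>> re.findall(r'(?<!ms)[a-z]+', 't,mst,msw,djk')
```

['t', 'mst', 'msw', 'djk']

Because the assertion is negative and zero-width, positions next to the forbidden text are skipped.
Matches: at [0:1] → 't'; at [2:5] → 'mst'; at [6:9] → 'msw'; at [10:13] → 'djk'.
`findall` yields the raw match text (4 of them) because the pattern has no groups.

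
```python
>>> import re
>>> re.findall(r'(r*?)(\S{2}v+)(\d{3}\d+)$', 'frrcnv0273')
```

The pattern matches zero or more of a literal 'r' (lazy) (captured); then exactly 2 of a non-whitespace character, then one or more of a literal 'v' (captured); then exactly 3 of a digit, then one or more of a digit (captured); then anchored at the end.
Scanning left to right: at [1:10] match 'rrcnv0273', groups = ('rr', 'cnv', '0273').
`findall` packs the 3 group values into a tuple for every match.

[('rr', 'cnv', '0273')]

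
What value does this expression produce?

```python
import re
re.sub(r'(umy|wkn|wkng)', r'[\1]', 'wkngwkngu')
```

`|` is ordered: at each position the engine commits to the first alternative that works.
Matches: at [0:3] → 'wkn'; at [4:7] → 'wkn'.
`\1` in the replacement pulls in group 1's text for each match.

'[wkn]g[wkn]gu'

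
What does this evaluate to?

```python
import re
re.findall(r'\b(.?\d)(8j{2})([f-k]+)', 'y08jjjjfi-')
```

[('y0', '8jj', 'jjfi')]

This matches a word boundary (`\b`, zero-width); then optionally any character, then a digit (captured); then a literal '8', then exactly 2 of a literal 'j' (captured); then one or more of a character in [f-k] (captured).
Scanning left to right: at [0:9] match 'y08jjjjfi', groups = ('y0', '8jj', 'jjfi').
`findall` packs the 3 group values into a tuple for every match.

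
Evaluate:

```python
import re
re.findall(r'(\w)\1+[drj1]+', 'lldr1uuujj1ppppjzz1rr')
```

A backreference is literal: `\1` must see the identical characters the first group matched.
Matches: at [0:5] match 'lldr1', group 1 = 'l'; at [5:11] match 'uuujj1', group 1 = 'u'; at [11:16] match 'ppppj', group 1 = 'p'; at [16:21] match 'zz1rr', group 1 = 'z'.
`findall` collects group 1 from each match (4 total).

['l', 'u', 'p', 'z']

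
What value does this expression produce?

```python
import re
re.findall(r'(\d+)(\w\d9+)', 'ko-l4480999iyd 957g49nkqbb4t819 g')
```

[('4480', '999'), ('957', 'g49')]

`findall` packs the 2 group values into a tuple for every match.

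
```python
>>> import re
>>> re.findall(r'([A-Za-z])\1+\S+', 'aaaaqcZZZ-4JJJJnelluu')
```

['a']

The backreference `\1` re-matches whatever the first group consumed, character for character.
One capturing group, so `findall` returns just the captured substring from the one match — 1 in all.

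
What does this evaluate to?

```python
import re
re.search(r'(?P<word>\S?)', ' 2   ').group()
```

''

The match spans [0:0] → ''.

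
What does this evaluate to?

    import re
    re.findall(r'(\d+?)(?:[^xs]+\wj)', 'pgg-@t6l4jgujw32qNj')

Pattern: one or more of a digit (lazy) (captured); then one or more of any character except [xs], then a word character, then the literal 'j' (non-capturing group).
Walking the string: at [6:19] match '6l4jgujw32qNj', group 1 = '6'.
With a single group, `findall` returns only what that group captured — 1 item.

['6']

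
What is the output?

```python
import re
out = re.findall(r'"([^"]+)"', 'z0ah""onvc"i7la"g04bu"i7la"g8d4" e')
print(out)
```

Scanning left to right: at [5:11] match '"onvc"', group 1 = 'onvc'; at [15:22] match '"g04bu"', group 1 = 'g04bu'; at [26:32] match '"g8d4"', group 1 = 'g8d4'.
Because there's exactly one group, `findall` drops the full match and keeps group 1 from each hit.

['onvc', 'g04bu', 'g8d4']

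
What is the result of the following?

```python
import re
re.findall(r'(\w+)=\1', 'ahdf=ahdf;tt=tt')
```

`\1` has to match the exact text group 1 already captured.
Walking the string: at [0:9] match 'ahdf=ahdf', group 1 = 'ahdf'; at [10:15] match 'tt=tt', group 1 = 'tt'.
`findall` collects group 1 from each match (2 total).

['ahdf', 'tt']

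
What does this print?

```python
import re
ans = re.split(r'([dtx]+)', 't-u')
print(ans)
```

['', 't', '-u']

Pattern: one or more of one of [dtx] (captured).
Matches to split on: at [0:1] → 't'.
The group in the pattern means `split` returns the separators' captures alongside the pieces.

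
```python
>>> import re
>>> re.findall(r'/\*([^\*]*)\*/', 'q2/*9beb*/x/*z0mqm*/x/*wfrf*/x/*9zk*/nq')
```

['9beb', 'z0mqm', 'wfrf', '9zk']

Matches: at [2:10] match '/*9beb*/', group 1 = '9beb'; at [11:20] match '/*z0mqm*/', group 1 = 'z0mqm'; at [21:29] match '/*wfrf*/', group 1 = 'wfrf'; at [30:37] match '/*9zk*/', group 1 = '9zk'.
One capturing group, so `findall` returns just the captured substring from each match — 4 in all.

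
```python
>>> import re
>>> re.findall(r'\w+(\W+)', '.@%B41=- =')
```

This matches one or more of a word character; then one or more of a non-word character (captured).
`findall` collects group 1 from the one match (1 total).

['=- =']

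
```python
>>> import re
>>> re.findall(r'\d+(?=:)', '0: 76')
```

['0']

Because the assertion is zero-width, the text it checks is not consumed and won't appear in the result.
Scanning left to right: at [0:1] → '0'.
`findall` yields the raw match text (1 of them) because the pattern has no groups.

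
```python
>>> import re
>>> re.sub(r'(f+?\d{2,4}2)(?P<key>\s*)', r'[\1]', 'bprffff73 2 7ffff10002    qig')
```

'bprffff73 2 7[ffff10002]qig'

Each match is replaced using the text its own group 1 captured.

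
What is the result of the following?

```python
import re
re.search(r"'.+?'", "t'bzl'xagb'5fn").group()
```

"'bzl'"

Lazy quantifiers expand one character at a time until the remainder of the pattern can match.
Unlike `match`, `search` isn't anchored — it looks for the pattern anywhere in the string.
The match spans [1:6] → "'bzl'".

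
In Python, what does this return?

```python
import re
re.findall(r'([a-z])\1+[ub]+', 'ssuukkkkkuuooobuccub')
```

['s', 'k', 'o', 'c']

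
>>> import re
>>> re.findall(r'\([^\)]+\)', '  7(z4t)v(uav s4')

['(z4t)']

No capturing groups, so `findall` returns the 1 full match string.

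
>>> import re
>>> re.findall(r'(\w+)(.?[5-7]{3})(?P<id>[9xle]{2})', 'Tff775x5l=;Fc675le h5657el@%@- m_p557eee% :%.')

[('Fc', '675', 'le'), ('h5', '657', 'el'), ('m_p', '557', 'ee')]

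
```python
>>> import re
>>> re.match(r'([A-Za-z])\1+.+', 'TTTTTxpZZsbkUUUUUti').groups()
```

('T',)

The match spans [0:19] → 'TTTTTxpZZsbkUUUUUti'.
Captured: group 1 = 'T'.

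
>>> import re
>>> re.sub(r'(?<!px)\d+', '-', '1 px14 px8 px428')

'- px1- px8 px4-'

The negative lookahead/lookbehind blocks any match where the forbidden context is present.
Matches: at [0:1] → '1'; at [5:6] → '4'; at [14:16] → '28'.
`sub` substitutes '-' at each match site.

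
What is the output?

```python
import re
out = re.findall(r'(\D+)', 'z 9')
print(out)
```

['z ']

This matches one or more of a non-digit (captured).
Matches: at [0:2] match 'z ', group 1 = 'z '.
One capturing group, so `findall` returns just the captured substring from the one match — 1 in all.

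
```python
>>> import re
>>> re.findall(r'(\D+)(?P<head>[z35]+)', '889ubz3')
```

This matches one or more of a non-digit (captured); then one or more of one of [z35] (captured as 'head').
`findall` packs the 2 group values into a tuple for every match.

[('ubz', '3')]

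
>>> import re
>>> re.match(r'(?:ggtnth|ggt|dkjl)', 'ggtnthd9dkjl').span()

(0, 6)

Branches in `(...|...)` are attempted left-to-right; the first branch that allows the whole pattern to succeed is taken.
`re.match` only tries the pattern at the start of the string.
The match spans [0:6] → 'ggtnth'.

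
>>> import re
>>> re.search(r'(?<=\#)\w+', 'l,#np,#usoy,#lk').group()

Lookahead/lookbehind check context without consuming it, so the matched span excludes the asserted characters.
The match spans [3:5] → 'np'.

'np'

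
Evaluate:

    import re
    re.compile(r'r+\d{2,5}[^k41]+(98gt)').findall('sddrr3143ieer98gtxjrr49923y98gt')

['98gt', '98gt']

Pattern: one or more of a literal 'r', then 2 to 5 of a digit, then one or more of any character except [k41]; then the literal '98', then the literal 'gt' (captured).
Scanning left to right: at [3:17] match 'rr3143ieer98gt', group 1 = '98gt'; at [19:31] match 'rr49923y98gt', group 1 = '98gt'.
`findall` collects group 1 from each match (2 total).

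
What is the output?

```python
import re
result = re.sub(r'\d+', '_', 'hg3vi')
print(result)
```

hg_vi

The pattern matches one or more of a digit.
Matches: at [2:3] → '3'.
Every occurrence is swapped for '_'.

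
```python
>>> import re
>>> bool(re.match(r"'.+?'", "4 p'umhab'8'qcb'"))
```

False

`match` is anchored at position 0; if the pattern doesn't fit there, it returns None.
Here the pattern fails at index 0, so the call returns None, and `bool(None)` is False.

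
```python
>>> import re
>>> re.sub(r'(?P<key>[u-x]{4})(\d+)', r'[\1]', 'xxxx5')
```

The pattern matches exactly 4 of a character in [u-x] (captured as 'key'); then one or more of a digit (captured).
`\1` in the replacement pulls in group 1's text for each match.

'[xxxx]'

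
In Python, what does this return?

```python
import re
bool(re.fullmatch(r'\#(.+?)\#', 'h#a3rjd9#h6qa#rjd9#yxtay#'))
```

`re.fullmatch` is like wrapping the pattern in `^…$` (in single-line mode).
Here the pattern can't cover the whole string, so the call returns None, and `bool(None)` is False.

False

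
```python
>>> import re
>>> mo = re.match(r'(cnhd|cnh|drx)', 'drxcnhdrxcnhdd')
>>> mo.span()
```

With `match`, the pattern is implicitly anchored at the beginning.
The match spans [0:3] → 'drx'.

(0, 3)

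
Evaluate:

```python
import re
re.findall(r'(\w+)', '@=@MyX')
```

This matches one or more of a word character (captured).
`findall` collects group 1 from the one match (1 total).

['MyX']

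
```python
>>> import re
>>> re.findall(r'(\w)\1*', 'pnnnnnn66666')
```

['p', 'n', '6']

`\1` is not a pattern — it's the concrete string captured by group 1, re-applied verbatim.
`findall` collects group 1 from each match (3 total).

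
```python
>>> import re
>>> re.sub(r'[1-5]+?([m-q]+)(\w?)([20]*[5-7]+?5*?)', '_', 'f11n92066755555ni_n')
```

'f_6755555ni_n'

This matches one or more of a character in [1-5] (lazy); then one or more of a character in [m-q] (captured); then optionally a word character (captured); then zero or more of one of [20], then one or more of a character in [5-7] (lazy), then zero or more of a literal '5' (lazy) (captured).
With the lazy modifier that quantifier settles for the fewest repetitions that let the rest of the pattern succeed (the atoms after it are unaffected and can still be greedy).
Matches: at [1:8] → '11n9206'.
Each match is replaced by '_'.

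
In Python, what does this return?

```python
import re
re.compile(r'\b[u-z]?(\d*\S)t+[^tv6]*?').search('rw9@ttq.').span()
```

This matches a word boundary (`\b`, zero-width); then optionally a character in [u-z]; then zero or more of a digit, then a non-whitespace character (captured); then one or more of the literal 't', then zero or more of any character except [tv6] (lazy).
`search` walks the string left to right and returns the first match it finds.
The match spans [3:6] → '@tt'.
Captured: group 1 = '@'.

(3, 6)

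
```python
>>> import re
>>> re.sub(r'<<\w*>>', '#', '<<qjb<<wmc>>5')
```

'<<qjb#5'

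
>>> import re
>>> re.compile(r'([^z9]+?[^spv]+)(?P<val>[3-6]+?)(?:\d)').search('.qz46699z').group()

'.qz4669'

The pattern matches one or more of any character except [z9] (lazy), then one or more of any character except [spv] (captured); then one or more of a character in [3-6] (lazy) (captured as 'val'); then a digit (non-capturing group).
Unlike `match`, `search` isn't anchored — it looks for the pattern anywhere in the string.
The match spans [0:7] → '.qz4669'.
Captured: group 1 = '.qz46', group 2 = '6'.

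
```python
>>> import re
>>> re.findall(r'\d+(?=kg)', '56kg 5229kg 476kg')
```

['56', '5229', '476']

Because the assertion is zero-width, the text it checks is not consumed and won't appear in the result.
With no groups in the pattern, `findall` gives back each whole match — 3 here.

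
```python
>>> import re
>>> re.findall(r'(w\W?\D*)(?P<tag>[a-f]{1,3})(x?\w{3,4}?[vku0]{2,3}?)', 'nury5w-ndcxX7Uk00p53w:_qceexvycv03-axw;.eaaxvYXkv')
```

[('w-nd', 'c', 'xX7Uk0'), ('w:_qce', 'e', 'xvycv0'), ('w;.ea', 'a', 'xvYXkv')]

Pattern: a literal 'w', then optionally a non-word character, then zero or more of a non-digit (captured); then 1 to 3 of a character in [a-f] (captured as 'tag'); then optionally the literal 'x', then 3 to 4 of a word character (lazy), then 2 to 3 of one of [vku0] (lazy) (captured).
Walking the string: at [5:16] match 'w-ndcxX7Uk0', groups = ('w-nd', 'c', 'xX7Uk0'); at [20:33] match 'w:_qceexvycv0', groups = ('w:_qce', 'e', 'xvycv0'); at [37:49] match 'w;.eaaxvYXkv', groups = ('w;.ea', 'a', 'xvYXkv').
3 groups means each result is a tuple of 3 captured strings — 3 here.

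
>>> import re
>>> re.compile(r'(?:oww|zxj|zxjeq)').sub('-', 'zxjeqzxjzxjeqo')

Alternation tries branches left to right and keeps the first one that lets the overall match succeed at that position.
Matches: at [0:3] → 'zxj'; at [5:8] → 'zxj'; at [8:11] → 'zxj'.
Each match is replaced by '-'.

'-eq--eqo'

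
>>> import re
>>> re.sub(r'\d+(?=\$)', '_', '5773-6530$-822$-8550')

The lookaround is zero-width — it requires the adjacent text to match without consuming it, so the asserted text isn't part of the match.
Matches: at [5:9] → '6530'; at [11:14] → '822'.
Every occurrence is swapped for '_'.

'5773-_$-_$-8550'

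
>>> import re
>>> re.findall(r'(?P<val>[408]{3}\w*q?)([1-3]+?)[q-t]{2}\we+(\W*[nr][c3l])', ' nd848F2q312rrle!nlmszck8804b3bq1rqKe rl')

[('848F2q31', '2', '!nl'), ('8804b3bq', '1', ' rl')]

This matches exactly 3 of one of [408], then zero or more of a word character, then optionally a literal 'q' (captured as 'val'); then one or more of a character in [1-3] (lazy) (captured); then exactly 2 of a character in [q-t], then a word character, then one or more of the literal 'e'; then zero or more of a non-word character, then one of [nr], then one of [c3l] (captured).
Walking the string: at [3:19] match '848F2q312rrle!nl', groups = ('848F2q31', '2', '!nl'); at [24:40] match '8804b3bq1rqKe rl', groups = ('8804b3bq', '1', ' rl').
3 groups means each result is a tuple of 3 captured strings — 2 here.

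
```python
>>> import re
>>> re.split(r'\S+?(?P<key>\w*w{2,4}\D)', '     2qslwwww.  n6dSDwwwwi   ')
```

Because the quantifier is non-greedy, it stops expanding at the earliest point where the rest of the pattern can succeed.
With a capturing group present, the delimiter's captured portion is kept in the result list.

['     ', 'qslwwww.', '  ', '6dSDwwwwi', '   ']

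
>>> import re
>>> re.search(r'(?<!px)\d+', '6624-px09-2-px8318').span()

(0, 4)

The negative lookahead/lookbehind blocks any match where the forbidden context is present.
The match spans [0:4] → '6624'.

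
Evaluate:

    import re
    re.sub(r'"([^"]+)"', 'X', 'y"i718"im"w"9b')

Every occurrence is swapped for 'X'.

'yXimX9b'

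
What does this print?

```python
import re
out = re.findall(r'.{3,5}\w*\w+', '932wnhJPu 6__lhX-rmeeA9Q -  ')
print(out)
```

['932wnhJPu', ' 6__lhX', '-rmeeA9Q']

Pattern: 3 to 5 of any character, then zero or more of a word character; then one or more of a word character.
Matches: at [0:9] → '932wnhJPu'; at [9:16] → ' 6__lhX'; at [16:24] → '-rmeeA9Q'.
Since nothing is captured, `findall` lists the 3 matched substrings directly.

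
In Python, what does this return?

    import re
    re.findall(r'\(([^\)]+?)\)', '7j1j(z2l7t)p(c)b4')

Walking the string: at [4:11] match '(z2l7t)', group 1 = 'z2l7t'; at [12:15] match '(c)', group 1 = 'c'.
`findall` collects group 1 from each match (2 total).

['z2l7t', 'c']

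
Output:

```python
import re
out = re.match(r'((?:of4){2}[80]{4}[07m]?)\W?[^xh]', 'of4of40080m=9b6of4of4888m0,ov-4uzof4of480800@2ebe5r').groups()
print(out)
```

The pattern matches the literal 'of4' repeated 2 times, then exactly 4 of one of [80], then optionally one of [07m] (captured); then optionally a non-word character, then any character except [xh].
With `match`, the pattern is implicitly anchored at the beginning.
The match spans [0:13] → 'of4of40080m=9'.
Captured: group 1 = 'of4of40080m'.

('of4of40080m',)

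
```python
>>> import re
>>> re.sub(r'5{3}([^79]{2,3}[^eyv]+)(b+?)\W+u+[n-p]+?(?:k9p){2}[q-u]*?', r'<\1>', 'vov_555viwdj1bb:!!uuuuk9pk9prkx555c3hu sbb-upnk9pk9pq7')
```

This matches exactly 3 of a literal '5'; then 2 to 3 of any character except [79], then one or more of any character except [eyv] (captured); then one or more of a literal 'b' (lazy) (captured); then one or more of a non-word character, then one or more of a literal 'u', then one or more of a character in [n-p] (lazy); then the literal 'k9p' repeated 2 times, then zero or more of a character in [q-u] (lazy).
Each match is replaced using the text its own group 1 captured.

'vov_<viwdj1bb:!!uuuuk9pk9prkx555c3hu sb>q7'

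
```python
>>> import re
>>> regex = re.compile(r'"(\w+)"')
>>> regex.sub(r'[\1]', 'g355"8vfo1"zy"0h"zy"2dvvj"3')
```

`\1` in the replacement pulls in group 1's text for each match.

'g355[8vfo1]zy[0h]zy[2dvvj]3'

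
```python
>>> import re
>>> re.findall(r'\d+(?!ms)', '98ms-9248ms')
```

The negative lookaround is zero-width — it rules out positions where the adjacent text would match, without consuming anything.
Since nothing is captured, `findall` lists the 2 matched substrings directly.

['9', '924']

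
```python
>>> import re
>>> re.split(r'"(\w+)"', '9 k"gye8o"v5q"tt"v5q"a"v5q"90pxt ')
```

With a capturing group present, the delimiter's captured portion is kept in the result list.

['9 k', 'gye8o', 'v5q', 'tt', 'v5q', 'a', 'v5q"90pxt ']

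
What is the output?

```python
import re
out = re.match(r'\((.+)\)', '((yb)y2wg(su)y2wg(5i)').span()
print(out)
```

(0, 21)

`match` is anchored at position 0; if the pattern doesn't fit there, it returns None.
The match spans [0:21] → '((yb)y2wg(su)y2wg(5i)'.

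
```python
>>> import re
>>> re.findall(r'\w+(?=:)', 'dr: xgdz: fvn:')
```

['dr', 'xgdz', 'fvn']

The positive lookaround only admits positions where the adjacent text matches; those characters stay outside the span.
Matches: at [0:2] → 'dr'; at [4:8] → 'xgdz'; at [10:13] → 'fvn'.
Since nothing is captured, `findall` lists the 3 matched substrings directly.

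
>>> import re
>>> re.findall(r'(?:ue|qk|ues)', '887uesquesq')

['ue', 'ue']

`|` is ordered: at each position the engine commits to the first alternative that works.
Walking the string: at [3:5] → 'ue'; at [7:9] → 'ue'.
With no groups in the pattern, `findall` gives back each whole match — 2 here.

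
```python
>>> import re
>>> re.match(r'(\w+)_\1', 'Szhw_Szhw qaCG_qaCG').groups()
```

The backreference `\1` re-matches whatever the first group consumed, character for character.
`re.match` only tries the pattern at the start of the string.
The match spans [0:9] → 'Szhw_Szhw'.
Captured: group 1 = 'Szhw'.

('Szhw',)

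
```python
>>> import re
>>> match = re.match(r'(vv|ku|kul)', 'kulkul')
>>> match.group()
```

'ku'

`re.match` only tries the pattern at the start of the string.
The match spans [0:2] → 'ku'.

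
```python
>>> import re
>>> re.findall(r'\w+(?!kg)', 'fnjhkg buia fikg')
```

['fnjhkg', 'buia', 'fikg']

`(?!…)`/`(?<!…)` only lets a position through if the neighbouring text does NOT match; no characters are consumed.
No capturing groups, so `findall` returns the 3 full match strings.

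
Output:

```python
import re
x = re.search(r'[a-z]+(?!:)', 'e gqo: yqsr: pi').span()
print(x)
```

(0, 1)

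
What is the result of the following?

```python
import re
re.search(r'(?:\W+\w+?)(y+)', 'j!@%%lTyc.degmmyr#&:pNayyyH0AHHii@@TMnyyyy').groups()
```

The match spans [1:8] → '!@%%lTy'.
Captured: group 1 = 'y'.

('y',)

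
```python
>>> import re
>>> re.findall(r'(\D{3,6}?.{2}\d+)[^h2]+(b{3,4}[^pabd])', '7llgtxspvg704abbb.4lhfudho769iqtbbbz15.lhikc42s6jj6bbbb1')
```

[('lgtxspvg704', 'bbb.'), ('lhfudho769', 'bbbz'), ('.lhikc42', 'bbb1')]

Pattern: 3 to 6 of a non-digit (lazy), then exactly 2 of any character, then one or more of a digit (captured); then one or more of any character except [h2]; then 3 to 4 of the literal 'b', then any character except [pabd] (captured).
Matches: at [2:18] match 'lgtxspvg704abbb.', groups = ('lgtxspvg704', 'bbb.'); at [19:36] match 'lhfudho769iqtbbbz', groups = ('lhfudho769', 'bbbz'); at [38:56] match '.lhikc42s6jj6bbbb1', groups = ('.lhikc42', 'bbb1').
Multiple groups make `findall` return tuples — one 2-tuple for each match.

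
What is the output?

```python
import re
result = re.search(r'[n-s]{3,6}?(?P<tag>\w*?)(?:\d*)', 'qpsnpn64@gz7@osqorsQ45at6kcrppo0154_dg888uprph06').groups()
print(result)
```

The match spans [0:3] → 'qps'.
Captured: group 1 = ''.

('',)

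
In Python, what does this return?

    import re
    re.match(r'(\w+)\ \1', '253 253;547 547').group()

`re.match` won't scan ahead — the pattern has to work from the very first character.
The match spans [0:7] → '253 253'.

'253 253'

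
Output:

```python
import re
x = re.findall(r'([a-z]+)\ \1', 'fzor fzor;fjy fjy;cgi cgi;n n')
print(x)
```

After group 1 captures some text, `\1` only succeeds where that same text appears again.
Scanning left to right: at [0:9] match 'fzor fzor', group 1 = 'fzor'; at [10:17] match 'fjy fjy', group 1 = 'fjy'; at [18:25] match 'cgi cgi', group 1 = 'cgi'; at [26:29] match 'n n', group 1 = 'n'.
With a single group, `findall` returns only what that group captured — 4 items.

['fzor', 'fjy', 'cgi', 'n']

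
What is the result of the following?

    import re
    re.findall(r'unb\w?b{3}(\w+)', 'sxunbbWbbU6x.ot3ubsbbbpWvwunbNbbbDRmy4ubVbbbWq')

['DRmy4ubVbbbWq']

Pattern: the literal 'unb', then optionally a word character, then exactly 3 of the literal 'b'; then one or more of a word character (captured).
Matches: at [26:46] match 'unbNbbbDRmy4ubVbbbWq', group 1 = 'DRmy4ubVbbbWq'.
With a single group, `findall` returns only what that group captured — 1 item.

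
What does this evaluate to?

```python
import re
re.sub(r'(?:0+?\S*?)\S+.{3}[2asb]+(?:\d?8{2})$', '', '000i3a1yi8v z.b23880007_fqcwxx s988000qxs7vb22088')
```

'000i3a1yi8v z.b23880007_fqcwxx s988'

The pattern matches one or more of a literal '0' (lazy), then zero or more of a non-whitespace character (lazy) (non-capturing group); then one or more of a non-whitespace character, then exactly 3 of any character, then one or more of one of [2asb]; then optionally a digit, then exactly 2 of the literal '8' (non-capturing group); then anchored at the end.
Matches: at [35:49] → '000qxs7vb22088'.
`sub` substitutes '' at each match site.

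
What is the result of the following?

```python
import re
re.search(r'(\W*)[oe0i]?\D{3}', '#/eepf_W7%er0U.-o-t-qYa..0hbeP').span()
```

This matches zero or more of a non-word character (captured); then optionally one of [oe0i], then exactly 3 of a non-digit.
`search` walks the string left to right and returns the first match it finds.
The match spans [0:6] → '#/eepf'.
Captured: group 1 = '#/'.

(0, 6)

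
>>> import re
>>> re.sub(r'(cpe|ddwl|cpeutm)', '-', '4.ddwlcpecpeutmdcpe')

'4.---utmd-'

`|` is ordered: at each position the engine commits to the first alternative that works.
Matches: at [2:6] → 'ddwl'; at [6:9] → 'cpe'; at [9:12] → 'cpe'; at [16:19] → 'cpe'.
Every occurrence is swapped for '-'.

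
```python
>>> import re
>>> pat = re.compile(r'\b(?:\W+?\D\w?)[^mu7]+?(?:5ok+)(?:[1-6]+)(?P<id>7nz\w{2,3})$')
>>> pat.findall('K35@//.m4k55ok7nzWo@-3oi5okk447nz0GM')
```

The pattern matches a word boundary (`\b`, zero-width); then one or more of a non-word character (lazy), then a non-digit, then optionally a word character (non-capturing group); then one or more of any character except [mu7] (lazy); then the literal '5o', then one or more of a literal 'k' (non-capturing group); then one or more of a character in [1-6] (non-capturing group); then the literal '7nz', then 2 to 3 of a word character (captured as 'id'); then anchored at the end.
Scanning left to right: at [19:36] match '@-3oi5okk447nz0GM', group 1 = '7nz0GM'.
With a single group, `findall` returns only what that group captured — 1 item.

['7nz0GM']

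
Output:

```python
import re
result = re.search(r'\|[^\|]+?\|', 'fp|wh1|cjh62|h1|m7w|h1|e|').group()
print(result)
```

|wh1|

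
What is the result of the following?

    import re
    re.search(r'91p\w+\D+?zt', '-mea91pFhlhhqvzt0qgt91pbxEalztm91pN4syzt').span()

Pattern: the literal '91p', then one or more of a word character; then one or more of a non-digit (lazy), then the literal 'zt'.
Unlike `match`, `search` isn't anchored — it looks for the pattern anywhere in the string.
The match spans [4:40] → '91pFhlhhqvzt0qgt91pbxEalztm91pN4syzt'.

(4, 40)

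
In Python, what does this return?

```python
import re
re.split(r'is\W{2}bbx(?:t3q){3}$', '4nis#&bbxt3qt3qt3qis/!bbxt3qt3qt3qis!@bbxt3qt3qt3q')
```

['4nis#&bbxt3qt3qt3qis/!bbxt3qt3qt3q', '']

Pattern: the literal 'is', then exactly 2 of a non-word character; then the literal 'bbx', then the literal 't3q' repeated 3 times; then anchored at the end.
Matches to split on: at [34:50] → 'is!@bbxt3qt3qt3q'.
The string is cut at each match, leaving 2 pieces.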